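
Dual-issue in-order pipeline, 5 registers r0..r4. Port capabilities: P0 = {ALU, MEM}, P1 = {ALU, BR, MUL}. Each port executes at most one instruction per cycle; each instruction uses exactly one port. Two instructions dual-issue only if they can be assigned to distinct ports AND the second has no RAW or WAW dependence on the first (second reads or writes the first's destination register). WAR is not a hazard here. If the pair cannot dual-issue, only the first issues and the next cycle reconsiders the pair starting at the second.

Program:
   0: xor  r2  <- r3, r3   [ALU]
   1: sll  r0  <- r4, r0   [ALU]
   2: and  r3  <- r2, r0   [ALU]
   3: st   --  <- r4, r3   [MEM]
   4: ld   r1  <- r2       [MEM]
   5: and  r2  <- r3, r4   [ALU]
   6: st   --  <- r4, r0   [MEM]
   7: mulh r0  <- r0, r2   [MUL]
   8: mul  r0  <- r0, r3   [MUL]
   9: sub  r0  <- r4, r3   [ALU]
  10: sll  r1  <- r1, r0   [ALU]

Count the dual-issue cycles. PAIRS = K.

PAIRS = 3

  cy0 -> i0/i1 (xor.ALU+sll.ALU) 2-wide
  cy1 -> i2 (and.ALU) RAW r3
  cy2 -> i3 (st.MEM) no-port MEM/MEM
  cy3 -> i4/i5 (ld.MEM+and.ALU) 2-wide
  cy4 -> i6/i7 (st.MEM+mulh.MUL) 2-wide
  cy5 -> i8 (mul.MUL) WAW r0
  cy6 -> i9 (sub.ALU) RAW r0
  cy7 -> i10 (sll.ALU) tail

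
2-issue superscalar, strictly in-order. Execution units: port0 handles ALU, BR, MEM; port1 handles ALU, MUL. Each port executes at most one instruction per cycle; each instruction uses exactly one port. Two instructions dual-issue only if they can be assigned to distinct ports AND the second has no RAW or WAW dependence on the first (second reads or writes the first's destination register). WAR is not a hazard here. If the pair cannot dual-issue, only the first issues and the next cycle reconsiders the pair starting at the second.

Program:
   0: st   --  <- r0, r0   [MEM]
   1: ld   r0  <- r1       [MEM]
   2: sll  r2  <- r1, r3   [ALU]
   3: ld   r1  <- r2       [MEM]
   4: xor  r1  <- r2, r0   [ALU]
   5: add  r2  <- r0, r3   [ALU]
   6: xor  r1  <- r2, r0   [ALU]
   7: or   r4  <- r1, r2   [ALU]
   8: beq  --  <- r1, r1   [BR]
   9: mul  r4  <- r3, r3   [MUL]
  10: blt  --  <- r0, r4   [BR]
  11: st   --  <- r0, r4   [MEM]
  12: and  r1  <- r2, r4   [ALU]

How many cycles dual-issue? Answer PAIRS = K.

  cy0 -> i0 (st.MEM) no-port MEM/MEM
  cy1 -> i1&i2 (ld.MEM+sll.ALU) dual
  cy2 -> i3 (ld.MEM) WAW r1
  cy3 -> i4&i5 (xor.ALU+add.ALU) dual
  cy4 -> i6 (xor.ALU) RAW r1
  cy5 -> i7&i8 (or.ALU+beq.BR) dual
  cy6 -> i9 (mul.MUL) RAW r4
  cy7 -> i10 (blt.BR) no-port BR/MEM
  cy8 -> i11&i12 (st.MEM+and.ALU) dual

PAIRS = 4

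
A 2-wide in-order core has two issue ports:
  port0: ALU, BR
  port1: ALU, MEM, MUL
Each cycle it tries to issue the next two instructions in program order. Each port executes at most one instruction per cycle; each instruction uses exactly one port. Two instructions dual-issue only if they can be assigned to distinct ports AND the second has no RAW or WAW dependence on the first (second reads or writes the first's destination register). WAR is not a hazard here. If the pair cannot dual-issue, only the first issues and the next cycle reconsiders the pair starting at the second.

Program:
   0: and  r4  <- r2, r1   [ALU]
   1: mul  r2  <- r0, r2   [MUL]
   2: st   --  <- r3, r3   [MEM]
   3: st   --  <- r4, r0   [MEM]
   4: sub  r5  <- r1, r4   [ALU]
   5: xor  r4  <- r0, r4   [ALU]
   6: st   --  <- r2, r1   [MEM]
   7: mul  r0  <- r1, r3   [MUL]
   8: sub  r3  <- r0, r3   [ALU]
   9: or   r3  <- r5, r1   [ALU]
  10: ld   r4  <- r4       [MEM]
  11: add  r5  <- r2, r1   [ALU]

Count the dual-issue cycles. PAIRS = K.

PAIRS = 4

[0] i0,i1  and+mul  -- 2-wide
[1] i2  st  -- no-port MEM/MEM
[2] i3,i4  st+sub  -- 2-wide
[3] i5,i6  xor+st  -- 2-wide
[4] i7  mul  -- RAW r0
[5] i8  sub  -- WAW r3
[6] i9,i10  or+ld  -- 2-wide
[7] i11  add  -- tail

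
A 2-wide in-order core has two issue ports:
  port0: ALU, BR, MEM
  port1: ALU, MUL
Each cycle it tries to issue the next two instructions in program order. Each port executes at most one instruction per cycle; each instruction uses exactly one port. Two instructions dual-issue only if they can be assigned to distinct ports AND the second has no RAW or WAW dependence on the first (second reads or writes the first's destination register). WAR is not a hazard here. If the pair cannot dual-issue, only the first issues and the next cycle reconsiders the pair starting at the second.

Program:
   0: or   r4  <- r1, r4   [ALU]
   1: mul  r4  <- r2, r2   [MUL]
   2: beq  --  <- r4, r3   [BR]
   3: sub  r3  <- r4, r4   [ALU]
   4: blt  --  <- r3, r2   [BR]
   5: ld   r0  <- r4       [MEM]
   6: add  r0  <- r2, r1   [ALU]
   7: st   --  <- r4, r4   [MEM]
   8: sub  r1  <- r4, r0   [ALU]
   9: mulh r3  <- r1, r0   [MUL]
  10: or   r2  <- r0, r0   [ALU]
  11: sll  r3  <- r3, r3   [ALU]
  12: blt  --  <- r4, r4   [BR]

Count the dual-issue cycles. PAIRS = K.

  cy0 -> i0 (or.ALU) WAW r4
  cy1 -> i1 (mul.MUL) RAW r4
  cy2 -> i2+i3 (beq.BR sub.ALU) pair
  cy3 -> i4 (blt.BR) no-port BR/MEM
  cy4 -> i5 (ld.MEM) WAW r0
  cy5 -> i6+i7 (add.ALU st.MEM) pair
  cy6 -> i8 (sub.ALU) RAW r1
  cy7 -> i9+i10 (mulh.MUL or.ALU) pair
  cy8 -> i11+i12 (sll.ALU blt.BR) pair

PAIRS = 4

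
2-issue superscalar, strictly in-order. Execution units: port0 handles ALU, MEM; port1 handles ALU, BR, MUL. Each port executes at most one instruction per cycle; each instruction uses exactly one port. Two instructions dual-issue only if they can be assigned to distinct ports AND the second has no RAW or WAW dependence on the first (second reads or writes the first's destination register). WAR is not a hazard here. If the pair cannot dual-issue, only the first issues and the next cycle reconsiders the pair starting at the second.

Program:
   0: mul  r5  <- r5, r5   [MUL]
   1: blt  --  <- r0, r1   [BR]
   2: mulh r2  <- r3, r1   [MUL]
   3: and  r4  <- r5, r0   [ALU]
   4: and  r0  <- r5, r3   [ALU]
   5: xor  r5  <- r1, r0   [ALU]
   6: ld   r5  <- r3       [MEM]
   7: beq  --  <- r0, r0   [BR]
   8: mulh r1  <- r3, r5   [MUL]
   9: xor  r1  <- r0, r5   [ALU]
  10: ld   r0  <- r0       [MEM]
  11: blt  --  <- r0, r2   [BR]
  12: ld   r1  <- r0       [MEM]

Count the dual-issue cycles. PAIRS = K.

PAIRS = 4

[0] i0  mul  -- no-port MUL/BR
[1] i1  blt  -- no-port BR/MUL
[2] i2/i3  mulh and  -- dual
[3] i4  and  -- RAW r0
[4] i5  xor  -- WAW r5
[5] i6/i7  ld beq  -- dual
[6] i8  mulh  -- WAW r1
[7] i9/i10  xor ld  -- dual
[8] i11/i12  blt ld  -- dual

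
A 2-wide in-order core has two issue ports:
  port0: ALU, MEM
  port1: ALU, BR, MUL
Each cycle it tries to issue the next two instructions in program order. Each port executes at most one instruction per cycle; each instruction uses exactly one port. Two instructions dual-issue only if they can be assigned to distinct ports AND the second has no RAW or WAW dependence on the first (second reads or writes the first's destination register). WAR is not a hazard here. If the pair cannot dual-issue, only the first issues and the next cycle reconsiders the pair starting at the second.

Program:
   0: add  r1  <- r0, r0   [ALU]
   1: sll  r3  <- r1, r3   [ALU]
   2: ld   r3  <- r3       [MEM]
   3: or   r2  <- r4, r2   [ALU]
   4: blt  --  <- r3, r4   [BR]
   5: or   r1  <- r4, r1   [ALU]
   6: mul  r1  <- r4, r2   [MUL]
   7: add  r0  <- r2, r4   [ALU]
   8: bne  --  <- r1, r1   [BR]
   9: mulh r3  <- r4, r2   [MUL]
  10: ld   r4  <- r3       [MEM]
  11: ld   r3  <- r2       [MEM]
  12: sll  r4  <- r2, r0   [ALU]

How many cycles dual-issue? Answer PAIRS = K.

0. add @i0  | RAW r1
1. sll @i1  | RAW+WAW r3
2. ld;or @i2+i3  | 2-wide
3. blt;or @i4+i5  | 2-wide
4. mul;add @i6+i7  | 2-wide
5. bne @i8  | no-port BR/MUL
6. mulh @i9  | RAW r3
7. ld @i10  | no-port MEM/MEM
8. ld;sll @i11+i12  | 2-wide

PAIRS = 4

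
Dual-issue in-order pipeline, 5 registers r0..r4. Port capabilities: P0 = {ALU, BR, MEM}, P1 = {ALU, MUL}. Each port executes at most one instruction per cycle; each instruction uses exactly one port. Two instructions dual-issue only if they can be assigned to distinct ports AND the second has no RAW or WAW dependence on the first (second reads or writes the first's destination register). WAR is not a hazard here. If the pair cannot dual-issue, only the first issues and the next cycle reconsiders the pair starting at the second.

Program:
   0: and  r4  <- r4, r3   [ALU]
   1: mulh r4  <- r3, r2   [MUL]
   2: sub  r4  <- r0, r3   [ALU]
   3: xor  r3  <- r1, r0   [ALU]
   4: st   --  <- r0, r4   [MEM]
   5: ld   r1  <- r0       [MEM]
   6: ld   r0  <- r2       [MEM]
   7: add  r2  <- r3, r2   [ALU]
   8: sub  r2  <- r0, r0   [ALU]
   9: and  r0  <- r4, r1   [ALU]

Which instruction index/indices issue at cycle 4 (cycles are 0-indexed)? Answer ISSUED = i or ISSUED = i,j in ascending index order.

ISSUED = 5

#0 head=0: and.ALU i0 WAW r4
#1 head=1: mulh.MUL i1 WAW r4
#2 head=2: sub.ALU+xor.ALU i2,i3 2-wide
#3 head=4: st.MEM i4 no-port MEM/MEM
#4 head=5: ld.MEM i5 no-port MEM/MEM
#5 head=6: ld.MEM+add.ALU i6,i7 2-wide
#6 head=8: sub.ALU+and.ALU i8,i9 2-wide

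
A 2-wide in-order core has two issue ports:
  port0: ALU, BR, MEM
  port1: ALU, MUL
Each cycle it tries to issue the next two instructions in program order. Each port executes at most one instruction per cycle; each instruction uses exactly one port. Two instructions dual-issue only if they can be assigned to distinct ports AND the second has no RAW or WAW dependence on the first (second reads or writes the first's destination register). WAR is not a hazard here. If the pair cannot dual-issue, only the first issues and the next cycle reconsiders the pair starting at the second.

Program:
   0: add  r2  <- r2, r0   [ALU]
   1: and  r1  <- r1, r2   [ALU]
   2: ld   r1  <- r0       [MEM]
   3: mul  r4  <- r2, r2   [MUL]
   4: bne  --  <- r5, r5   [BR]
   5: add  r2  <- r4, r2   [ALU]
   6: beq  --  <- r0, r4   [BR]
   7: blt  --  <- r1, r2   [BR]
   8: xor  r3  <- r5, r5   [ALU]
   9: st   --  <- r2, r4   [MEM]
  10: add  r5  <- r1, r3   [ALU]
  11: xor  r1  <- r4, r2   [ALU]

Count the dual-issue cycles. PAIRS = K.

#0 head=0: add i0 RAW r2
#1 head=1: and i1 WAW r1
#2 head=2: ld/mul i2/i3 dual
#3 head=4: bne/add i4/i5 dual
#4 head=6: beq i6 no-port BR/BR
#5 head=7: blt/xor i7/i8 dual
#6 head=9: st/add i9/i10 dual
#7 head=11: xor i11 tail

PAIRS = 4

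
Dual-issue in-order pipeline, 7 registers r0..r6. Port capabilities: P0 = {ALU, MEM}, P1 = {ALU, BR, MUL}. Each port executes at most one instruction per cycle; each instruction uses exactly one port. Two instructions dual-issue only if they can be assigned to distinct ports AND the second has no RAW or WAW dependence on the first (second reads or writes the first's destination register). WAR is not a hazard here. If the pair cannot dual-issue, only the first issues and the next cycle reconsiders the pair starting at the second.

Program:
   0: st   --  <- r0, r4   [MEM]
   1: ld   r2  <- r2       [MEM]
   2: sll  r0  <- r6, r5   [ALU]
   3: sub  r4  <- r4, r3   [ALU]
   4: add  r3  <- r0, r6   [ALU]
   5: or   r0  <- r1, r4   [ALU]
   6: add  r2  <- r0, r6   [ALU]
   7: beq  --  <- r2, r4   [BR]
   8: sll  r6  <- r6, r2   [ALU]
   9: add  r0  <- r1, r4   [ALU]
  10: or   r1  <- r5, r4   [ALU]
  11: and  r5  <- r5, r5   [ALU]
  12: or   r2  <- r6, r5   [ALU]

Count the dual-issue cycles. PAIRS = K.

#0 head=0: st.MEM i0 no-port MEM/MEM
#1 head=1: ld.MEM sll.ALU i1&i2 dual
#2 head=3: sub.ALU add.ALU i3&i4 dual
#3 head=5: or.ALU i5 RAW r0
#4 head=6: add.ALU i6 RAW r2
#5 head=7: beq.BR sll.ALU i7&i8 dual
#6 head=9: add.ALU or.ALU i9&i10 dual
#7 head=11: and.ALU i11 RAW r5
#8 head=12: or.ALU i12 tail

PAIRS = 4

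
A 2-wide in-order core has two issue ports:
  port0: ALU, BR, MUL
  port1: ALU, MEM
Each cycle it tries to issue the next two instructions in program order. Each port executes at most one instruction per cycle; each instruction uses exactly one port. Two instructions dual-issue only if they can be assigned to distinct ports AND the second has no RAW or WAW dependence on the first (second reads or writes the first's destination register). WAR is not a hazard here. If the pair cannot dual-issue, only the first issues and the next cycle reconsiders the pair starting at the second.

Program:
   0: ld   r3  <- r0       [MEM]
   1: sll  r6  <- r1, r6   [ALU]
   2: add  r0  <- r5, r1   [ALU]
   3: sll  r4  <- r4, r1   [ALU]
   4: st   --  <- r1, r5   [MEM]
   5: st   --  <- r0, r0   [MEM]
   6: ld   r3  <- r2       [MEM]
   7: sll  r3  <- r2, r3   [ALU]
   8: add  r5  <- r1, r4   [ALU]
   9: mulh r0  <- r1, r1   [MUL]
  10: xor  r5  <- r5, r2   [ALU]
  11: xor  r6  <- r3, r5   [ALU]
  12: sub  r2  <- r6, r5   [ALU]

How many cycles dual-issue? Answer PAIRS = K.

PAIRS = 4

t=0 i0,i1:ld sll ; pair
t=1 i2,i3:add sll ; pair
t=2 i4:st ; no-port MEM/MEM
t=3 i5:st ; no-port MEM/MEM
t=4 i6:ld ; RAW+WAW r3
t=5 i7,i8:sll add ; pair
t=6 i9,i10:mulh xor ; pair
t=7 i11:xor ; RAW r6
t=8 i12:sub ; tail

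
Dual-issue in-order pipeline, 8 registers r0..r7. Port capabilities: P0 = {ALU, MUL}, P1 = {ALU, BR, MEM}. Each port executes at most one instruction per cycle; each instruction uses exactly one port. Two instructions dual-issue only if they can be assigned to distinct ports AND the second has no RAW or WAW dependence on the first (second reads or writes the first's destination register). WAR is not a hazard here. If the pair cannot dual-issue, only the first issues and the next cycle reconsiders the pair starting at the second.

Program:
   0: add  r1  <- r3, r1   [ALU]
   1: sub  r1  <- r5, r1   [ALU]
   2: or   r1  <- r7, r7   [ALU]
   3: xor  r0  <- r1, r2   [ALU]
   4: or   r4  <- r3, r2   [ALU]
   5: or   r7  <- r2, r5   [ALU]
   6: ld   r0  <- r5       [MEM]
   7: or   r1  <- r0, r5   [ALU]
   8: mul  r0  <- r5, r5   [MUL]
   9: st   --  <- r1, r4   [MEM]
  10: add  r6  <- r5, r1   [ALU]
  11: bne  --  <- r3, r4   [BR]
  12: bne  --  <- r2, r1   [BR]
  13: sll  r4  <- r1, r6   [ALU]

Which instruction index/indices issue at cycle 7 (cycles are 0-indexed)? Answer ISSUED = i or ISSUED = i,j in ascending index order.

ISSUED = 11

#0 head=0: add i0 RAW+WAW r1
#1 head=1: sub i1 WAW r1
#2 head=2: or i2 RAW r1
#3 head=3: xor;or i3/i4 2-wide
#4 head=5: or;ld i5/i6 2-wide
#5 head=7: or;mul i7/i8 2-wide
#6 head=9: st;add i9/i10 2-wide
#7 head=11: bne i11 no-port BR/BR
#8 head=12: bne;sll i12/i13 2-wide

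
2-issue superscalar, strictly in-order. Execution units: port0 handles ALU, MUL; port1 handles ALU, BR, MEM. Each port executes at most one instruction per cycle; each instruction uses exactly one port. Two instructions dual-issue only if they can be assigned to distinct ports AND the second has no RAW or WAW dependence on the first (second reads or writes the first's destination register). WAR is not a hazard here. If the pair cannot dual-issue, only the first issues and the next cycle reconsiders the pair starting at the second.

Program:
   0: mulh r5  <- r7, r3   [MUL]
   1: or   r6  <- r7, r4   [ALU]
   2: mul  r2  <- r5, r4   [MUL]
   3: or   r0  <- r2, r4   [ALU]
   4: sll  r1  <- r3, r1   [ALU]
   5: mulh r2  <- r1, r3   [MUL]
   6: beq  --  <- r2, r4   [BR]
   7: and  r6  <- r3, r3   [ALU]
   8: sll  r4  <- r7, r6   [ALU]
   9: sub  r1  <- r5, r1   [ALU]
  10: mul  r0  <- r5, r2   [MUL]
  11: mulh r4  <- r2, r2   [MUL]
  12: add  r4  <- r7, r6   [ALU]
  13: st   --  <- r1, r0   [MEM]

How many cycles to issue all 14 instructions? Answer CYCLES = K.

CYCLES = 9

#0 head=0: mulh;or i0+i1 2-wide
#1 head=2: mul i2 RAW r2
#2 head=3: or;sll i3+i4 2-wide
#3 head=5: mulh i5 RAW r2
#4 head=6: beq;and i6+i7 2-wide
#5 head=8: sll;sub i8+i9 2-wide
#6 head=10: mul i10 no-port MUL/MUL
#7 head=11: mulh i11 WAW r4
#8 head=12: add;st i12+i13 2-wide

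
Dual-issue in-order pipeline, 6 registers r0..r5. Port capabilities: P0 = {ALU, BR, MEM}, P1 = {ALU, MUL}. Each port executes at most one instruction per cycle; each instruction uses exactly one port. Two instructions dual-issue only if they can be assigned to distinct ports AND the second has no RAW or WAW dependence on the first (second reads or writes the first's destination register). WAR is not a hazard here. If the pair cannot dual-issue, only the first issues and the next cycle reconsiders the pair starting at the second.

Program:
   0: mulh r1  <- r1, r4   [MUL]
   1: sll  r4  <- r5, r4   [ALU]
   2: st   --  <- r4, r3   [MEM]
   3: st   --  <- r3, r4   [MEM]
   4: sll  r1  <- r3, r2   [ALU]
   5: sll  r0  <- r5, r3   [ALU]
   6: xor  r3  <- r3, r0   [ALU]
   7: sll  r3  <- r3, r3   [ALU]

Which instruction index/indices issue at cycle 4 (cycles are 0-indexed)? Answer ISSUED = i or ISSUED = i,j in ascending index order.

ISSUED = 6

t=0 i0/i1:mulh;sll ; 2-wide
t=1 i2:st ; no-port MEM/MEM
t=2 i3/i4:st;sll ; 2-wide
t=3 i5:sll ; RAW r0
t=4 i6:xor ; RAW+WAW r3
t=5 i7:sll ; tail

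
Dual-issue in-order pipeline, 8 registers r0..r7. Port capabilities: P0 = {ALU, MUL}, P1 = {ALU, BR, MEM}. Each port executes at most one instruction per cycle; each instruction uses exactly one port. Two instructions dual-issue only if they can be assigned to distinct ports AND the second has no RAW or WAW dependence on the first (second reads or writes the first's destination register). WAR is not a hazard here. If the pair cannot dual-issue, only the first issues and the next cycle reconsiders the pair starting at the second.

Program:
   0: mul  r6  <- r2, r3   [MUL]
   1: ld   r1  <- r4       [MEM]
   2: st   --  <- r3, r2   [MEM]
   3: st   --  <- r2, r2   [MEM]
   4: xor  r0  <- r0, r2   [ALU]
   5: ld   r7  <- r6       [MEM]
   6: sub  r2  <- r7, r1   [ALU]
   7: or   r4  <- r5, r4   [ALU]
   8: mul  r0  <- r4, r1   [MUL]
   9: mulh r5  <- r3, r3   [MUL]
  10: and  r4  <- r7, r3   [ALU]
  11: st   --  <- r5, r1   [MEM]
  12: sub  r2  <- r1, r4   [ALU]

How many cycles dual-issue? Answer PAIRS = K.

t=0 i0&i1:mul.MUL;ld.MEM ; dual
t=1 i2:st.MEM ; no-port MEM/MEM
t=2 i3&i4:st.MEM;xor.ALU ; dual
t=3 i5:ld.MEM ; RAW r7
t=4 i6&i7:sub.ALU;or.ALU ; dual
t=5 i8:mul.MUL ; no-port MUL/MUL
t=6 i9&i10:mulh.MUL;and.ALU ; dual
t=7 i11&i12:st.MEM;sub.ALU ; dual

PAIRS = 5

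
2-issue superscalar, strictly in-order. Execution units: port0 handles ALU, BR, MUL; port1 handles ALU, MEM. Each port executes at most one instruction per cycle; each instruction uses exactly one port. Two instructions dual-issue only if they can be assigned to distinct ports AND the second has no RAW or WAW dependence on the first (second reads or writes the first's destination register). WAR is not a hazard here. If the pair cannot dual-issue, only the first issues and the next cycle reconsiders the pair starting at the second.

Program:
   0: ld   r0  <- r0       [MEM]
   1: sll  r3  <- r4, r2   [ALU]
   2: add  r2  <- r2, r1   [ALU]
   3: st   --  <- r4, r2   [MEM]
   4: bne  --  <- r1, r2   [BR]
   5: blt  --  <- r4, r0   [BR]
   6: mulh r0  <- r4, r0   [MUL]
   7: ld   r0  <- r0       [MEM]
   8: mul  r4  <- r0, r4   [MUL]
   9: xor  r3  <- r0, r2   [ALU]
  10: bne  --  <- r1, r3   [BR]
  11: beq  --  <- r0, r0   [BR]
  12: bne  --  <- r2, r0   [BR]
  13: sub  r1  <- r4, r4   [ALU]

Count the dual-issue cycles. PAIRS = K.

t=0 i0/i1:ld+sll ; pair
t=1 i2:add ; RAW r2
t=2 i3/i4:st+bne ; pair
t=3 i5:blt ; no-port BR/MUL
t=4 i6:mulh ; RAW+WAW r0
t=5 i7:ld ; RAW r0
t=6 i8/i9:mul+xor ; pair
t=7 i10:bne ; no-port BR/BR
t=8 i11:beq ; no-port BR/BR
t=9 i12/i13:bne+sub ; pair

PAIRS = 4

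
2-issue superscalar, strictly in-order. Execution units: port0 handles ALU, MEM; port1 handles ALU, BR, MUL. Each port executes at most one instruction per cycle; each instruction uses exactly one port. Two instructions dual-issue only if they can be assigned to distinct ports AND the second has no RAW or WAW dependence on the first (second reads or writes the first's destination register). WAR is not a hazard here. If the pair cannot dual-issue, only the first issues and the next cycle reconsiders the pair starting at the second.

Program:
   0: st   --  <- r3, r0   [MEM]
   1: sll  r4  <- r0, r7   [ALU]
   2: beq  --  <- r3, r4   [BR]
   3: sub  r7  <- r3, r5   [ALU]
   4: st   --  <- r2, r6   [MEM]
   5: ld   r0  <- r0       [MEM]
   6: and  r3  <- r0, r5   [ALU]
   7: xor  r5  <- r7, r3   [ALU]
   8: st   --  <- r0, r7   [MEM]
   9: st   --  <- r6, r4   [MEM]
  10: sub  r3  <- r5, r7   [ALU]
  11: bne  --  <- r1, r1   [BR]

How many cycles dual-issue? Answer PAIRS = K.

PAIRS = 4

  cy0 -> i0,i1 (st.MEM;sll.ALU) dual
  cy1 -> i2,i3 (beq.BR;sub.ALU) dual
  cy2 -> i4 (st.MEM) no-port MEM/MEM
  cy3 -> i5 (ld.MEM) RAW r0
  cy4 -> i6 (and.ALU) RAW r3
  cy5 -> i7,i8 (xor.ALU;st.MEM) dual
  cy6 -> i9,i10 (st.MEM;sub.ALU) dual
  cy7 -> i11 (bne.BR) tail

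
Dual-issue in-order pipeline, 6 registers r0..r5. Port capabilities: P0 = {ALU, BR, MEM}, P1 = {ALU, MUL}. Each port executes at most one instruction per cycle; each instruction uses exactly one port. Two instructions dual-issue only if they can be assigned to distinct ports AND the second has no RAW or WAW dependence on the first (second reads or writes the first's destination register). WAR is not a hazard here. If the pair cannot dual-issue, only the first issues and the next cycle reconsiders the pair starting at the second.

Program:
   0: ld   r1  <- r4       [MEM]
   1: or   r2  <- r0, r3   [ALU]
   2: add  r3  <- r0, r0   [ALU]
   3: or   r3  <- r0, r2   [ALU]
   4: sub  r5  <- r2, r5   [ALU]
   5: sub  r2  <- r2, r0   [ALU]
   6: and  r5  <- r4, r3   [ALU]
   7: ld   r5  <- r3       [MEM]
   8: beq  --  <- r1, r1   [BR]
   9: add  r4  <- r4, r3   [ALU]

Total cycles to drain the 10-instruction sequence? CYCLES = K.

#0 head=0: ld.MEM or.ALU i0/i1 pair
#1 head=2: add.ALU i2 WAW r3
#2 head=3: or.ALU sub.ALU i3/i4 pair
#3 head=5: sub.ALU and.ALU i5/i6 pair
#4 head=7: ld.MEM i7 no-port MEM/BR
#5 head=8: beq.BR add.ALU i8/i9 pair

CYCLES = 6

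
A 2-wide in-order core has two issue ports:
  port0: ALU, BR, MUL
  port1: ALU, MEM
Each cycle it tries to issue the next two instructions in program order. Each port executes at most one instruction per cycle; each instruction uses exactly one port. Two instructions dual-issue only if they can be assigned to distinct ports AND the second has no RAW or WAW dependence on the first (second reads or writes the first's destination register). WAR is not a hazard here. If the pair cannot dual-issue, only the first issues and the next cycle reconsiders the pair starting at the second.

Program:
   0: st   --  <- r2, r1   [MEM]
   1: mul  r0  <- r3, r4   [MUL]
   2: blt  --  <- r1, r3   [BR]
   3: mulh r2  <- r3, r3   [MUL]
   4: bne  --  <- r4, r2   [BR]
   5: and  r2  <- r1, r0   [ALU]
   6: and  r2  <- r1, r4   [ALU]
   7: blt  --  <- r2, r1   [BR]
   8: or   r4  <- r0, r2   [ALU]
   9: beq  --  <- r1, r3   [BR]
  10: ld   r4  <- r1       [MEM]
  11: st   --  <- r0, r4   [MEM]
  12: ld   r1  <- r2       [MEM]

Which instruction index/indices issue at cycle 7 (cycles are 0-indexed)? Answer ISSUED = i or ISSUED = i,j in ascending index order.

ISSUED = 11

t=0 i0/i1:st.MEM;mul.MUL ; pair
t=1 i2:blt.BR ; no-port BR/MUL
t=2 i3:mulh.MUL ; no-port MUL/BR
t=3 i4/i5:bne.BR;and.ALU ; pair
t=4 i6:and.ALU ; RAW r2
t=5 i7/i8:blt.BR;or.ALU ; pair
t=6 i9/i10:beq.BR;ld.MEM ; pair
t=7 i11:st.MEM ; no-port MEM/MEM
t=8 i12:ld.MEM ; tail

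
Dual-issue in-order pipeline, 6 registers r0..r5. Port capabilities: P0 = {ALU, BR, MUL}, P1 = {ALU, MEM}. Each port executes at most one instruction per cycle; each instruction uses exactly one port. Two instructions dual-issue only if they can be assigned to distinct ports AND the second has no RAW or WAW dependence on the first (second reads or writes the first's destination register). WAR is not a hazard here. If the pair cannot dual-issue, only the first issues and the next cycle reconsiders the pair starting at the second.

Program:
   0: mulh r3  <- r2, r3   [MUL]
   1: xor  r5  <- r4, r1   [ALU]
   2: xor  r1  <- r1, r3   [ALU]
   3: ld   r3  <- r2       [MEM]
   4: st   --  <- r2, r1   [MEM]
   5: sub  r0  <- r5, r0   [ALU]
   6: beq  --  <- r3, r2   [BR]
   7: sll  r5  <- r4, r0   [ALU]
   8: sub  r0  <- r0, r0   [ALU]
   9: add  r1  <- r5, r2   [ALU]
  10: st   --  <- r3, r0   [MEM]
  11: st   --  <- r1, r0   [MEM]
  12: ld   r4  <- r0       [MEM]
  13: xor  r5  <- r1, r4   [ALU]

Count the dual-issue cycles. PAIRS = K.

PAIRS = 5

t=0 i0+i1:mulh+xor ; pair
t=1 i2+i3:xor+ld ; pair
t=2 i4+i5:st+sub ; pair
t=3 i6+i7:beq+sll ; pair
t=4 i8+i9:sub+add ; pair
t=5 i10:st ; no-port MEM/MEM
t=6 i11:st ; no-port MEM/MEM
t=7 i12:ld ; RAW r4
t=8 i13:xor ; tail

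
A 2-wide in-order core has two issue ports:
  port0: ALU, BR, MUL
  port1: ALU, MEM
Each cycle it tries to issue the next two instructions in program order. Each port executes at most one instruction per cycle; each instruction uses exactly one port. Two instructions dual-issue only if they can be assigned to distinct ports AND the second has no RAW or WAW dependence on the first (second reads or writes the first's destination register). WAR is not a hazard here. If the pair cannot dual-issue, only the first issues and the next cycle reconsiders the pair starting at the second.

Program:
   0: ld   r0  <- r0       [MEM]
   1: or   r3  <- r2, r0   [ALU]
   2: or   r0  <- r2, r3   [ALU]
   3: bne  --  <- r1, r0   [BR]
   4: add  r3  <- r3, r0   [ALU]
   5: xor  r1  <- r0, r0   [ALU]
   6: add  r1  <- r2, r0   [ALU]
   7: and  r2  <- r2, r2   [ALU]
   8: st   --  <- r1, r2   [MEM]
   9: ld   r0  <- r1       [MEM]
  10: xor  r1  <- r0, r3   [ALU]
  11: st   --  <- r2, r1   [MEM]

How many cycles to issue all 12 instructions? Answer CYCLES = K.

CYCLES = 10

[0] i0  ld  -- RAW r0
[1] i1  or  -- RAW r3
[2] i2  or  -- RAW r0
[3] i3,i4  bne;add  -- pair
[4] i5  xor  -- WAW r1
[5] i6,i7  add;and  -- pair
[6] i8  st  -- no-port MEM/MEM
[7] i9  ld  -- RAW r0
[8] i10  xor  -- RAW r1
[9] i11  st  -- tail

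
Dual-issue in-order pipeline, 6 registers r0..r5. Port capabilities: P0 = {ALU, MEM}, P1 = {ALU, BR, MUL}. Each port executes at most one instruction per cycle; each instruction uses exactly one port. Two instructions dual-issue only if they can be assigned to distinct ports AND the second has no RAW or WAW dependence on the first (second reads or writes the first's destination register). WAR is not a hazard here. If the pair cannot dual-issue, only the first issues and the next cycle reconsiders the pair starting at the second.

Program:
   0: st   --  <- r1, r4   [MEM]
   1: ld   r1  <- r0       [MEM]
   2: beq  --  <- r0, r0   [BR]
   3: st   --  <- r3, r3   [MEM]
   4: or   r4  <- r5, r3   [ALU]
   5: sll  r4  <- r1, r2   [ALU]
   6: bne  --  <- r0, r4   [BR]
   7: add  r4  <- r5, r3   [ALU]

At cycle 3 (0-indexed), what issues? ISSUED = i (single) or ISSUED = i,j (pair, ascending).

ISSUED = 5

0. st.MEM @i0  | no-port MEM/MEM
1. ld.MEM;beq.BR @i1+i2  | 2-wide
2. st.MEM;or.ALU @i3+i4  | 2-wide
3. sll.ALU @i5  | RAW r4
4. bne.BR;add.ALU @i6+i7  | 2-wide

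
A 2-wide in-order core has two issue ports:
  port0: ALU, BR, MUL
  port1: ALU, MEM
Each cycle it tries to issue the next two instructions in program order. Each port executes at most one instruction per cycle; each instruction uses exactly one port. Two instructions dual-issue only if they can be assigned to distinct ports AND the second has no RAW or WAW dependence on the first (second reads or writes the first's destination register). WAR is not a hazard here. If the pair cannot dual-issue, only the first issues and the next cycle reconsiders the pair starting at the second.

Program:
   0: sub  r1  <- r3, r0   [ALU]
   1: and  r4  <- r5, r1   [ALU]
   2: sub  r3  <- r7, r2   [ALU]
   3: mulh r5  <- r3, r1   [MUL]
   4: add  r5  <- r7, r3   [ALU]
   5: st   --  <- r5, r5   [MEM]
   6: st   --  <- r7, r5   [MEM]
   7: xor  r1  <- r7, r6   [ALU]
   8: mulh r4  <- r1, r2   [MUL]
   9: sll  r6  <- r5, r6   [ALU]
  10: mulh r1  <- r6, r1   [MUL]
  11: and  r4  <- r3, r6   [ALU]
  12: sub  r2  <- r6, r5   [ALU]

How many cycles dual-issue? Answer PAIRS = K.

PAIRS = 4

#0 head=0: sub i0 RAW r1
#1 head=1: and/sub i1/i2 dual
#2 head=3: mulh i3 WAW r5
#3 head=4: add i4 RAW r5
#4 head=5: st i5 no-port MEM/MEM
#5 head=6: st/xor i6/i7 dual
#6 head=8: mulh/sll i8/i9 dual
#7 head=10: mulh/and i10/i11 dual
#8 head=12: sub i12 tail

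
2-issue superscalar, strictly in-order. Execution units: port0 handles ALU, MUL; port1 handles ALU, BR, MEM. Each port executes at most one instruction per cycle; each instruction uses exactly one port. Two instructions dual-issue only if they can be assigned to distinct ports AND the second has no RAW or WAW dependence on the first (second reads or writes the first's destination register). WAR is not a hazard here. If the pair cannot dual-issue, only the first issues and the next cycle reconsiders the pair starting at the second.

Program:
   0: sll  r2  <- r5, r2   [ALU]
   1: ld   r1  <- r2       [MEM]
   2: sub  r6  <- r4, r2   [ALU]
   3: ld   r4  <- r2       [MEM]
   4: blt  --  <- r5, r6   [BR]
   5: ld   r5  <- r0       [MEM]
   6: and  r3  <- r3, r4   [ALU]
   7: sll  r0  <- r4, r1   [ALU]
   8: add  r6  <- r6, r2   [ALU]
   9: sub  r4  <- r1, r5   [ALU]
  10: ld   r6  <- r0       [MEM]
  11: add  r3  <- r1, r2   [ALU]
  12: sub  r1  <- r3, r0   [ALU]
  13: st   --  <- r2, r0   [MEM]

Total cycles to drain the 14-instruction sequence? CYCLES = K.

c0: i0 sll  RAW r2
c1: i1+i2 ld sub  2-wide
c2: i3 ld  no-port MEM/BR
c3: i4 blt  no-port BR/MEM
c4: i5+i6 ld and  2-wide
c5: i7+i8 sll add  2-wide
c6: i9+i10 sub ld  2-wide
c7: i11 add  RAW r3
c8: i12+i13 sub st  2-wide

CYCLES = 9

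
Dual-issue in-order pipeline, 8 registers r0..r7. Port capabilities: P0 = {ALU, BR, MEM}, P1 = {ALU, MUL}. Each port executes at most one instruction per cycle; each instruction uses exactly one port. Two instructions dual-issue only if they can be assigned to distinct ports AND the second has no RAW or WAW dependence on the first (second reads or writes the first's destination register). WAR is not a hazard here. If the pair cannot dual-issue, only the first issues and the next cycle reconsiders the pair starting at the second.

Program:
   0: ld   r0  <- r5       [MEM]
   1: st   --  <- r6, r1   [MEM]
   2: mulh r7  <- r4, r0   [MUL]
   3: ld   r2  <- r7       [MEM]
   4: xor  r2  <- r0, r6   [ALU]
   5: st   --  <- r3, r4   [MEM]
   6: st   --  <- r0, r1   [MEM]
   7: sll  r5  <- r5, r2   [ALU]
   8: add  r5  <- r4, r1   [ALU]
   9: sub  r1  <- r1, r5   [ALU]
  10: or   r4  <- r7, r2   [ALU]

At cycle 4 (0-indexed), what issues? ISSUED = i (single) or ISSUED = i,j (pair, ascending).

ISSUED = 6,7

t=0 i0:ld.MEM ; no-port MEM/MEM
t=1 i1,i2:st.MEM mulh.MUL ; dual
t=2 i3:ld.MEM ; WAW r2
t=3 i4,i5:xor.ALU st.MEM ; dual
t=4 i6,i7:st.MEM sll.ALU ; dual
t=5 i8:add.ALU ; RAW r5
t=6 i9,i10:sub.ALU or.ALU ; dual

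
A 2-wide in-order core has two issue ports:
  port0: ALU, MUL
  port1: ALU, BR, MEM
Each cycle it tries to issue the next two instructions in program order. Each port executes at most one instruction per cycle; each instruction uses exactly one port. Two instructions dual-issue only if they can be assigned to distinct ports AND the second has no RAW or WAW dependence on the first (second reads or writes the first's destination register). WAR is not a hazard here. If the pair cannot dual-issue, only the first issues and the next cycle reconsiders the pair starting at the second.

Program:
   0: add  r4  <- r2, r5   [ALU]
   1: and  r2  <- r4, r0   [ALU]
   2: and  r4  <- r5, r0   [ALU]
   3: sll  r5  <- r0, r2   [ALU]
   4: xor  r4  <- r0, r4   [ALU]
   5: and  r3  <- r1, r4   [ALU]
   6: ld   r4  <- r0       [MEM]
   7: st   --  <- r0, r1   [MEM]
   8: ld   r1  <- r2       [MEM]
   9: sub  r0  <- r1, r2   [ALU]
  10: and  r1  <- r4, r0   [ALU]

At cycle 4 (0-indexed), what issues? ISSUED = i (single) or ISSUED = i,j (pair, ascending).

  cy0 -> i0 (add) RAW r4
  cy1 -> i1/i2 (and+and) pair
  cy2 -> i3/i4 (sll+xor) pair
  cy3 -> i5/i6 (and+ld) pair
  cy4 -> i7 (st) no-port MEM/MEM
  cy5 -> i8 (ld) RAW r1
  cy6 -> i9 (sub) RAW r0
  cy7 -> i10 (and) tail

ISSUED = 7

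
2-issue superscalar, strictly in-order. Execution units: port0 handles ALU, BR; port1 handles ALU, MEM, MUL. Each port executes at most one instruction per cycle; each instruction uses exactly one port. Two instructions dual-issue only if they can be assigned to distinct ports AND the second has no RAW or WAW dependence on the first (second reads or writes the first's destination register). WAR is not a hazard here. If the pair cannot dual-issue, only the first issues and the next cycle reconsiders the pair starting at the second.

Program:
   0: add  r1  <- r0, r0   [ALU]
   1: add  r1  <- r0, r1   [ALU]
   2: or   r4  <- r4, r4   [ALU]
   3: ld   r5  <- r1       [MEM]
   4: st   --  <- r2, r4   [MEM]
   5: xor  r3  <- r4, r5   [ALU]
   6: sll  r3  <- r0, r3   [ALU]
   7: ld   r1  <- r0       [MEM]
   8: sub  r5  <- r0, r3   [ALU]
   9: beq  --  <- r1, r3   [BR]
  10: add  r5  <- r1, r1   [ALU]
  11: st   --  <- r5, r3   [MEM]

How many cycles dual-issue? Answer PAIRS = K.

PAIRS = 4

[0] i0  add.ALU  -- RAW+WAW r1
[1] i1/i2  add.ALU+or.ALU  -- dual
[2] i3  ld.MEM  -- no-port MEM/MEM
[3] i4/i5  st.MEM+xor.ALU  -- dual
[4] i6/i7  sll.ALU+ld.MEM  -- dual
[5] i8/i9  sub.ALU+beq.BR  -- dual
[6] i10  add.ALU  -- RAW r5
[7] i11  st.MEM  -- tail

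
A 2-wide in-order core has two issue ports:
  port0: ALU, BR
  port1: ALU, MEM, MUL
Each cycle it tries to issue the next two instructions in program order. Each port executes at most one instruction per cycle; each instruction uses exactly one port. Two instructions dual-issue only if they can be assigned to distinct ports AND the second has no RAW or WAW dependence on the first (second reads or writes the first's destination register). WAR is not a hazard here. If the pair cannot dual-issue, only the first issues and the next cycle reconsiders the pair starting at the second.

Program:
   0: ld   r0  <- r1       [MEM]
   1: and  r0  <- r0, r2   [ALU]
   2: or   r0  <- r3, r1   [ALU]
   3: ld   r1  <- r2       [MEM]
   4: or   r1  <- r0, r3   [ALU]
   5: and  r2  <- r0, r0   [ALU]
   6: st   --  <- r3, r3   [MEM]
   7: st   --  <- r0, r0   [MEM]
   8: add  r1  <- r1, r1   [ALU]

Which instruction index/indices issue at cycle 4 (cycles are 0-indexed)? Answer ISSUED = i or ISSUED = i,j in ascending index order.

ISSUED = 6

#0 head=0: ld.MEM i0 RAW+WAW r0
#1 head=1: and.ALU i1 WAW r0
#2 head=2: or.ALU;ld.MEM i2,i3 pair
#3 head=4: or.ALU;and.ALU i4,i5 pair
#4 head=6: st.MEM i6 no-port MEM/MEM
#5 head=7: st.MEM;add.ALU i7,i8 pair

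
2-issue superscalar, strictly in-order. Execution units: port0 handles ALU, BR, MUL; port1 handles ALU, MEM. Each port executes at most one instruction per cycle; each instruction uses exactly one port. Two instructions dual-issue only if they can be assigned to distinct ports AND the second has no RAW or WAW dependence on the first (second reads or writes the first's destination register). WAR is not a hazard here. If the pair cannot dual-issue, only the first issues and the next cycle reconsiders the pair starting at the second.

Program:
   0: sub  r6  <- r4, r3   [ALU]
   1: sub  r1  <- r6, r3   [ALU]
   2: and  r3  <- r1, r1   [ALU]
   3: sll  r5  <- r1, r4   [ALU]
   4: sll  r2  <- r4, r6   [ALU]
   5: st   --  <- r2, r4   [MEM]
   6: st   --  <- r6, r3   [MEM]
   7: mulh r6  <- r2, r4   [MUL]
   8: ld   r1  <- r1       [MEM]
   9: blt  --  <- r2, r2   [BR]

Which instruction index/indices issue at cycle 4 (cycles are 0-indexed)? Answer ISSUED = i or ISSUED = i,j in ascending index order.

c0: i0 sub  RAW r6
c1: i1 sub  RAW r1
c2: i2,i3 and/sll  dual
c3: i4 sll  RAW r2
c4: i5 st  no-port MEM/MEM
c5: i6,i7 st/mulh  dual
c6: i8,i9 ld/blt  dual

ISSUED = 5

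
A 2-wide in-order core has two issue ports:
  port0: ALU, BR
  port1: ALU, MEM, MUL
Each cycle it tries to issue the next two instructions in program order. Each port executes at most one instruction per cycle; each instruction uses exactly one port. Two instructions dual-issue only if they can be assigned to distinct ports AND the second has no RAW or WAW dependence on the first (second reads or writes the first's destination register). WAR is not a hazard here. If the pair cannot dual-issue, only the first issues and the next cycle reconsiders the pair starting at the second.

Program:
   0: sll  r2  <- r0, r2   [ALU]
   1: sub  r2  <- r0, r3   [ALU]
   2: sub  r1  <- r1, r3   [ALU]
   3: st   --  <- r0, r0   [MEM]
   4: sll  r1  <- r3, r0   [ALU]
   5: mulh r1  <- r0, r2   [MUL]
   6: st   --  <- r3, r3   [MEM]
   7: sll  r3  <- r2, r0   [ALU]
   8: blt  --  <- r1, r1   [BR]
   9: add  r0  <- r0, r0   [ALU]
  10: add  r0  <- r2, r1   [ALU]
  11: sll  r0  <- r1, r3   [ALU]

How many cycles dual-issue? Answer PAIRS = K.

PAIRS = 4

c0: i0 sll.ALU  WAW r2
c1: i1,i2 sub.ALU/sub.ALU  2-wide
c2: i3,i4 st.MEM/sll.ALU  2-wide
c3: i5 mulh.MUL  no-port MUL/MEM
c4: i6,i7 st.MEM/sll.ALU  2-wide
c5: i8,i9 blt.BR/add.ALU  2-wide
c6: i10 add.ALU  WAW r0
c7: i11 sll.ALU  tail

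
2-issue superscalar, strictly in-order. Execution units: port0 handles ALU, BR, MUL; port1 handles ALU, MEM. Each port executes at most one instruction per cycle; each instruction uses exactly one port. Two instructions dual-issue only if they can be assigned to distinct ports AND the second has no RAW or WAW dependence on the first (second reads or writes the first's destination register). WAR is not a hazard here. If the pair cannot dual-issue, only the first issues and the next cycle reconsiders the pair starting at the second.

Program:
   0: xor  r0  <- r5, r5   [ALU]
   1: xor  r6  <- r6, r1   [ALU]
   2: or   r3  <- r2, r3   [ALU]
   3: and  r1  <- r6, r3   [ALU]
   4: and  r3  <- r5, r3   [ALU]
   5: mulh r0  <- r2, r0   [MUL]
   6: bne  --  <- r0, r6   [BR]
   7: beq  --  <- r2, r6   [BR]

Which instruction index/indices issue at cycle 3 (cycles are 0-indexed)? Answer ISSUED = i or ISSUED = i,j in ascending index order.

0. xor.ALU xor.ALU @i0+i1  | pair
1. or.ALU @i2  | RAW r3
2. and.ALU and.ALU @i3+i4  | pair
3. mulh.MUL @i5  | no-port MUL/BR
4. bne.BR @i6  | no-port BR/BR
5. beq.BR @i7  | tail

ISSUED = 5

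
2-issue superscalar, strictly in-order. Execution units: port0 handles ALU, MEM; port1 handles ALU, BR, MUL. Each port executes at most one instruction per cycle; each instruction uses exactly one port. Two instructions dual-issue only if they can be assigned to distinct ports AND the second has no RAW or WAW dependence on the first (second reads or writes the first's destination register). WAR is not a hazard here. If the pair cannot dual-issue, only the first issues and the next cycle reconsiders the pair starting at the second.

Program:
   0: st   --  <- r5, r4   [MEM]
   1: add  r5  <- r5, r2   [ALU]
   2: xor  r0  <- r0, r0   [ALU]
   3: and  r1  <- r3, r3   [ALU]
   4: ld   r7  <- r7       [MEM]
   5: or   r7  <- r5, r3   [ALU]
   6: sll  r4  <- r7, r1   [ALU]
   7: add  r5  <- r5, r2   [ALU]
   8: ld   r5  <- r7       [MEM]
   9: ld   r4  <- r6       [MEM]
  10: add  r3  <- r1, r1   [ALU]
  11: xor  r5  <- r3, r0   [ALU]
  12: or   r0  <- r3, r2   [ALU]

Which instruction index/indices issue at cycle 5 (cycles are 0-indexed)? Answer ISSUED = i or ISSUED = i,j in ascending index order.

ISSUED = 8

#0 head=0: st add i0/i1 pair
#1 head=2: xor and i2/i3 pair
#2 head=4: ld i4 WAW r7
#3 head=5: or i5 RAW r7
#4 head=6: sll add i6/i7 pair
#5 head=8: ld i8 no-port MEM/MEM
#6 head=9: ld add i9/i10 pair
#7 head=11: xor or i11/i12 pair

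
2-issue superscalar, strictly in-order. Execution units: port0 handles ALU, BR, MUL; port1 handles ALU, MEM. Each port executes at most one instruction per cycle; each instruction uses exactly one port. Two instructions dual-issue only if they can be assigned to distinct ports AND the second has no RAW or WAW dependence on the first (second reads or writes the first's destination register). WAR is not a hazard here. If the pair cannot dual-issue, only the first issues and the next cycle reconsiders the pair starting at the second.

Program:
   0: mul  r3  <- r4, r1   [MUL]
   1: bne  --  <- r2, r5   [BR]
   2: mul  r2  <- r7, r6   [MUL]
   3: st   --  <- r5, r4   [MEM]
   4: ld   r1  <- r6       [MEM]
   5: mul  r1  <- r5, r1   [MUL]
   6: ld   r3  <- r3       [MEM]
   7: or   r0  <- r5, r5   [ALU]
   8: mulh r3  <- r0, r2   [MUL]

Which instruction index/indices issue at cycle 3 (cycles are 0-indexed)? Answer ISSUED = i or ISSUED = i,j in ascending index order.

ISSUED = 4

#0 head=0: mul i0 no-port MUL/BR
#1 head=1: bne i1 no-port BR/MUL
#2 head=2: mul st i2+i3 2-wide
#3 head=4: ld i4 RAW+WAW r1
#4 head=5: mul ld i5+i6 2-wide
#5 head=7: or i7 RAW r0
#6 head=8: mulh i8 tail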